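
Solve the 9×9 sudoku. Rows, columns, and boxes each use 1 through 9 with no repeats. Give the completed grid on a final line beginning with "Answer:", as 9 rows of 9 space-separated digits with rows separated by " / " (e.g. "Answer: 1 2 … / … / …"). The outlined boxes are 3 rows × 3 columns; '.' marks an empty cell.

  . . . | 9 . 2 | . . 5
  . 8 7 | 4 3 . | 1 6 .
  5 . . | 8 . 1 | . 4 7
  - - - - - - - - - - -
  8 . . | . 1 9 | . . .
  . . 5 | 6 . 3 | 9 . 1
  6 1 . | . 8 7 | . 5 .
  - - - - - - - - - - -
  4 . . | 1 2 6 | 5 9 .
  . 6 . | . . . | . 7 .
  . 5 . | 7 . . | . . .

Step 1. [r6c3∈{2,3,4,9}] r6c3 is the only open cell in row 6 admitting 9. So r6c3=9.
Step 2. [r4c7∈{2,3,4,6,7}] r4c7 is the only open cell in col 7 admitting 7. So r4c7=7.
Step 3. [r9c8∈{1,2,3,8}] across col 8, 1 lands solely at r9c8. So r9c8=1.
Step 4. [r9c7∈{2,3,4,6,8}] 6 has one home in col 7: r9c7, so r9c7=6.
Step 5. [r8c4∈{3,5}] col 4 places 3 nowhere but r8c4, so r8c4=3.
Step 6. [r3c2∈{2,3,9}] r3c2 is the only open cell in row 3 admitting 9. So r3c2=9.
Step 7. [r2c1∈{2}] r2c1 is down to just 2, so r2c1=2.
Step 8. [r3c7∈{2,3}] row 3 places 2 nowhere but r3c7. So r3c7=2.
Step 9. [r3c3∈{3,6}] row 3 places 3 nowhere but r3c3 ⇒ r3c3=3.
Step 10. [r4c2∈{2,3,4}] 3 has one home in box 4: r4c2. So r4c2=3.
Step 11. [r4c8∈{2}] r4c8's peers cover all but 2, so r4c8=2.
Step 12. [r7c3∈{8}] only 8 remains possible at r7c3 ⇒ r7c3=8.
Step 13. [r5c5∈{4}] r5c5 has the single candidate 4 ⇒ r5c5=4.
Step 14. [r1c3∈{1,4,6}] in col 3, 6 fits only at r1c3, so r1c3=6.
Step 15. [r7c9∈{3}] nothing but 3 survives at r7c9, so r7c9=3.
Step 16. [r6c9∈{4}] only 4 remains possible at r6c9, so r6c9=4.
Step 17. [r9c6∈{4,8}] 4 has one home in row 9: r9c6 ⇒ r9c6=4.
Step 18. [r9c9∈{2,8}] row 9 places 8 nowhere but r9c9. So r9c9=8.
Step 19. [r8c5∈{5,9}] across col 5, 5 lands solely at r8c5. So r8c5=5.
Step 20. [r8c1∈{1,9}] r8c1 is the only open cell in row 8 admitting 9 ⇒ r8c1=9.
Step 21. [r1c8∈{3,8}] across col 8, 3 lands solely at r1c8. So r1c8=3.
Step 22. [r8c3∈{1,2}] 1 has one home in row 8: r8c3, so r8c3=1.
Step 23. [r5c1∈{7}] r5c1 has the single candidate 7, so r5c1=7.
Step 24. [r1c7∈{8}] nothing but 8 survives at r1c7 ⇒ r1c7=8.
Step 25. [r8c6∈{8}] nothing but 8 survives at r8c6 ⇒ r8c6=8.
Step 26. [r2c6∈{5}] only 5 remains possible at r2c6, so r2c6=5.
Step 27. [r2c9∈{9}] r2c9 is down to just 9, so r2c9=9.
Step 28. [r4c3∈{4}] nothing but 4 survives at r4c3. So r4c3=4.
Step 29. [r8c9∈{2}] r8c9 is down to just 2 ⇒ r8c9=2.
Step 30. [r9c3∈{2}] r9c3 is down to just 2 ⇒ r9c3=2.
Step 31. [r1c5∈{7}] nothing but 7 survives at r1c5, so r1c5=7.
Step 32. [r7c2∈{7}] r7c2 has the single candidate 7. So r7c2=7.
Step 33. [r6c4∈{2}] nothing but 2 survives at r6c4 ⇒ r6c4=2.
Step 34. [r1c1∈{1}] nothing but 1 survives at r1c1. So r1c1=1.
Step 35. [r6c7∈{3}] r6c7 has the single candidate 3 ⇒ r6c7=3.
Step 36. [r9c1∈{3}] r9c1 has the single candidate 3 ⇒ r9c1=3.
Step 37. [r5c8∈{8}] r5c8's peers cover all but 8. So r5c8=8.
Step 38. [r5c2∈{2}] nothing but 2 survives at r5c2, so r5c2=2.
Step 39. [r9c5∈{9}] r9c5 has the single candidate 9 ⇒ r9c5=9.
Step 40. [r8c7∈{4}] r8c7 has the single candidate 4. So r8c7=4.
Step 41. [r4c4∈{5}] r4c4's peers cover all but 5, so r4c4=5.
Step 42. [r4c9∈{6}] r4c9's peers cover all but 6, so r4c9=6.
Step 43. [r3c5∈{6}] nothing but 6 survives at r3c5 ⇒ r3c5=6.
Step 44. [r1c2∈{4}] only 4 remains possible at r1c2. So r1c2=4.

Answer: 1 4 6 9 7 2 8 3 5 / 2 8 7 4 3 5 1 6 9 / 5 9 3 8 6 1 2 4 7 / 8 3 4 5 1 9 7 2 6 / 7 2 5 6 4 3 9 8 1 / 6 1 9 2 8 7 3 5 4 / 4 7 8 1 2 6 5 9 3 / 9 6 1 3 5 8 4 7 2 / 3 5 2 7 9 4 6 1 8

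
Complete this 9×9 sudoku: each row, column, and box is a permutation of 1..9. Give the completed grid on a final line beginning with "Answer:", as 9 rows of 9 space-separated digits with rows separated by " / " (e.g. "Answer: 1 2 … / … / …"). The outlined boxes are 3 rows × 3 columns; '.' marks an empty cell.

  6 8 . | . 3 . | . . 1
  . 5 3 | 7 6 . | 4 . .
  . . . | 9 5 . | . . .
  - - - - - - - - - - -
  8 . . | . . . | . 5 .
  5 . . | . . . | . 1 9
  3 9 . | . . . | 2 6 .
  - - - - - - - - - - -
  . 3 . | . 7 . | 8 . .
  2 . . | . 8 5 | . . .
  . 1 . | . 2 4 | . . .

Step 1. [r1c6∈{2}] nothing but 2 survives at r1c6 ⇒ r1c6=2.
Step 2. [r5c5∈{4}] r5c5's peers cover all but 4 ⇒ r5c5=4.
Step 3. [r7c6∈{1,6,9}] box 8 places 9 nowhere but r7c6, so r7c6=9.
Step 4. [r6c9∈{4,7,8}] in box 6, 8 fits only at r6c9. So r6c9=8.
Step 5. [r6c3∈{1,4,7}] in row 6, 4 fits only at r6c3, so r6c3=4.
Step 6. [r4c3∈{1,2,6,7}] 1 has one home in box 4: r4c3. So r4c3=1.
Step 7. [r8c7∈{1,3,6,7,9}] in col 7, 1 fits only at r8c7, so r8c7=1.
Step 8. [r7c1∈{4}] nothing but 4 survives at r7c1. So r7c1=4.
Step 9. [r2c9∈{2}] r2c9 is down to just 2, so r2c9=2.
Step 10. [r5c4∈{2,3,6,8}] 8 has one home in col 4: r5c4. So r5c4=8.
Step 11. [r8c8∈{3,4,7,9}] col 8 places 4 nowhere but r8c8 ⇒ r8c8=4.
Step 12. [r8c3∈{6,7,9}] across row 8, 9 lands solely at r8c3, so r8c3=9.
Step 13. [r1c3∈{7}] r1c3 has the single candidate 7. So r1c3=7.
Step 14. [r9c1∈{7}] nothing but 7 survives at r9c1. So r9c1=7.
Step 15. [r8c2∈{6}] r8c2 is down to just 6, so r8c2=6.
Step 16. [r3c8∈{3,7,8}] in col 8, 7 fits only at r3c8. So r3c8=7.
Step 17. [r9c8∈{3,9}] 3 has one home in col 8: r9c8. So r9c8=3.
Step 18. [r9c4∈{6}] nothing but 6 survives at r9c4, so r9c4=6.
Step 19. [r4c6∈{3,6,7}] across row 4, 6 lands solely at r4c6 ⇒ r4c6=6.
Step 20. [r9c9∈{5}] r9c9's peers cover all but 5 ⇒ r9c9=5.
Step 21. [r5c6∈{3,7}] in col 6, 3 fits only at r5c6 ⇒ r5c6=3.
Step 22. [r5c7∈{7}] r5c7's peers cover all but 7. So r5c7=7.
Step 23. [r5c2∈{2}] nothing but 2 survives at r5c2 ⇒ r5c2=2.
Step 24. [r4c7∈{3}] r4c7's peers cover all but 3. So r4c7=3.
Step 25. [r2c8∈{8,9}] r2c8 is the only open cell in col 8 admitting 8, so r2c8=8.
Step 26. [r2c6∈{1}] r2c6's peers cover all but 1. So r2c6=1.
Step 27. [r1c8∈{9}] only 9 remains possible at r1c8. So r1c8=9.
Step 28. [r7c4∈{1}] r7c4's peers cover all but 1, so r7c4=1.
Step 29. [r3c7∈{6}] r3c7's peers cover all but 6 ⇒ r3c7=6.
Step 30. [r1c4∈{4}] nothing but 4 survives at r1c4 ⇒ r1c4=4.
Step 31. [r4c5∈{9}] only 9 remains possible at r4c5. So r4c5=9.
Step 32. [r8c4∈{3}] r8c4 is down to just 3. So r8c4=3.
Step 33. [r3c9∈{3}] r3c9 has the single candidate 3. So r3c9=3.
Step 34. [r6c5∈{1}] nothing but 1 survives at r6c5, so r6c5=1.
Step 35. [r3c6∈{8}] r3c6 has the single candidate 8 ⇒ r3c6=8.
Step 36. [r3c2∈{4}] nothing but 4 survives at r3c2 ⇒ r3c2=4.
Step 37. [r8c9∈{7}] r8c9 has the single candidate 7 ⇒ r8c9=7.
Step 38. [r9c3∈{8}] r9c3 has the single candidate 8 ⇒ r9c3=8.
Step 39. [r7c9∈{6}] only 6 remains possible at r7c9. So r7c9=6.
Step 40. [r6c6∈{7}] r6c6's peers cover all but 7. So r6c6=7.
Step 41. [r9c7∈{9}] r9c7 has the single candidate 9 ⇒ r9c7=9.
Step 42. [r4c4∈{2}] r4c4 is down to just 2, so r4c4=2.
Step 43. [r4c2∈{7}] r4c2 is down to just 7, so r4c2=7.
Step 44. [r5c3∈{6}] nothing but 6 survives at r5c3, so r5c3=6.
Step 45. [r1c7∈{5}] nothing but 5 survives at r1c7 ⇒ r1c7=5.
Step 46. [r2c1∈{9}] r2c1 is down to just 9, so r2c1=9.
Step 47. [r7c3∈{5}] r7c3 is down to just 5, so r7c3=5.
Step 48. [r6c4∈{5}] only 5 remains possible at r6c4 ⇒ r6c4=5.
Step 49. [r3c1∈{1}] r3c1 is down to just 1, so r3c1=1.
Step 50. [r4c9∈{4}] r4c9 has the single candidate 4. So r4c9=4.
Step 51. [r3c3∈{2}] nothing but 2 survives at r3c3. So r3c3=2.
Step 52. [r7c8∈{2}] r7c8 is down to just 2, so r7c8=2.

Answer: 6 8 7 4 3 2 5 9 1 / 9 5 3 7 6 1 4 8 2 / 1 4 2 9 5 8 6 7 3 / 8 7 1 2 9 6 3 5 4 / 5 2 6 8 4 3 7 1 9 / 3 9 4 5 1 7 2 6 8 / 4 3 5 1 7 9 8 2 6 / 2 6 9 3 8 5 1 4 7 / 7 1 8 6 2 4 9 3 5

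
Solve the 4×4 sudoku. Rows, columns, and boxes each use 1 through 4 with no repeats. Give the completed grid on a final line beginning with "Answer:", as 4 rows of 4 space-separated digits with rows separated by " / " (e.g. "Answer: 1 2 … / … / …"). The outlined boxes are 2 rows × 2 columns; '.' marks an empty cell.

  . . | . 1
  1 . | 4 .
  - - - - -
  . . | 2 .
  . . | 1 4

Step 1. [r1c3∈{3}] only 3 remains possible at r1c3, so r1c3=3.
Step 2. [r2c2∈{2,3}] row 2 places 3 nowhere but r2c2. So r2c2=3.
Step 3. [r4c1∈{2,3}] row 4 places 3 nowhere but r4c1, so r4c1=3.
Step 4. [r1c1∈{2,4}] in col 1, 2 fits only at r1c1 ⇒ r1c1=2.
Step 5. [r1c2∈{4}] r1c2 has the single candidate 4, so r1c2=4.
Step 6. [r2c4∈{2}] nothing but 2 survives at r2c4 ⇒ r2c4=2.
Step 7. [r4c2∈{2}] r4c2's peers cover all but 2 ⇒ r4c2=2.
Step 8. [r3c2∈{1}] r3c2 has the single candidate 1 ⇒ r3c2=1.
Step 9. [r3c1∈{4}] r3c1's peers cover all but 4. So r3c1=4.
Step 10. [r3c4∈{3}] r3c4's peers cover all but 3, so r3c4=3.

Answer: 2 4 3 1 / 1 3 4 2 / 4 1 2 3 / 3 2 1 4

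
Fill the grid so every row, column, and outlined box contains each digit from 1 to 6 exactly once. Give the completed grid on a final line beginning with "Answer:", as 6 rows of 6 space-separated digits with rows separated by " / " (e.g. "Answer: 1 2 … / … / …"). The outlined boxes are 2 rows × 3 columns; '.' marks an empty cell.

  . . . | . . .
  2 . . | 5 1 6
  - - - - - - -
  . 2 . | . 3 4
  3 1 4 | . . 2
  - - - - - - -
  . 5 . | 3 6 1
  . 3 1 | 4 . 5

Step 1. [r1c1∈{1,4,5,6}] r1c1 is the only open cell in row 1 admitting 1 ⇒ r1c1=1.
Step 2. [r1c3∈{3,5,6}] 5 has one home in row 1: r1c3. So r1c3=5.
Step 3. [r3c3∈{6}] only 6 remains possible at r3c3, so r3c3=6.
Step 4. [r1c5∈{2,4}] col 5 places 4 nowhere but r1c5 ⇒ r1c5=4.
Step 5. [r6c1∈{6}] r6c1's peers cover all but 6, so r6c1=6.
Step 6. [r4c4∈{6}] nothing but 6 survives at r4c4, so r4c4=6.
Step 7. [r1c4∈{2}] r1c4 has the single candidate 2, so r1c4=2.
Step 8. [r6c5∈{2}] r6c5's peers cover all but 2, so r6c5=2.
Step 9. [r4c5∈{5}] r4c5 has the single candidate 5. So r4c5=5.
Step 10. [r1c2∈{6}] r1c2 has the single candidate 6. So r1c2=6.
Step 11. [r2c3∈{3}] r2c3's peers cover all but 3, so r2c3=3.
Step 12. [r5c3∈{2}] nothing but 2 survives at r5c3. So r5c3=2.
Step 13. [r1c6∈{3}] r1c6 has the single candidate 3 ⇒ r1c6=3.
Step 14. [r2c2∈{4}] r2c2's peers cover all but 4, so r2c2=4.
Step 15. [r5c1∈{4}] r5c1 has the single candidate 4. So r5c1=4.
Step 16. [r3c4∈{1}] nothing but 1 survives at r3c4. So r3c4=1.
Step 17. [r3c1∈{5}] r3c1's peers cover all but 5. So r3c1=5.

Answer: 1 6 5 2 4 3 / 2 4 3 5 1 6 / 5 2 6 1 3 4 / 3 1 4 6 5 2 / 4 5 2 3 6 1 / 6 3 1 4 2 5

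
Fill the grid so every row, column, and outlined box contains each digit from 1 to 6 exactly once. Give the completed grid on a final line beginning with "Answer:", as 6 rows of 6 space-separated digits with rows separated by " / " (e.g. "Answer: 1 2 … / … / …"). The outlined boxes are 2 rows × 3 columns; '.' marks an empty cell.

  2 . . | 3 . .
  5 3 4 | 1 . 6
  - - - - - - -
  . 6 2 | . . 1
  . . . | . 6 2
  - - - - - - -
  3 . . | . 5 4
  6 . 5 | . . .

Step 1. [r1c2∈{1}] nothing but 1 survives at r1c2 ⇒ r1c2=1.
Step 2. [r3c1∈{4}] r3c1 has the single candidate 4. So r3c1=4.
Step 3. [r6c4∈{2}] r6c4 has the single candidate 2. So r6c4=2.
Step 4. [r6c5∈{1,3}] row 6 places 1 nowhere but r6c5 ⇒ r6c5=1.
Step 5. [r4c1∈{1}] only 1 remains possible at r4c1. So r4c1=1.
Step 6. [r4c4∈{4,5}] r4c4 is the only open cell in row 4 admitting 4, so r4c4=4.
Step 7. [r5c2∈{2}] only 2 remains possible at r5c2 ⇒ r5c2=2.
Step 8. [r3c4∈{5}] nothing but 5 survives at r3c4, so r3c4=5.
Step 9. [r2c5∈{2}] r2c5 is down to just 2 ⇒ r2c5=2.
Step 10. [r4c2∈{5}] only 5 remains possible at r4c2 ⇒ r4c2=5.
Step 11. [r6c2∈{4}] r6c2 is down to just 4, so r6c2=4.
Step 12. [r3c5∈{3}] r3c5 has the single candidate 3. So r3c5=3.
Step 13. [r1c5∈{4}] nothing but 4 survives at r1c5 ⇒ r1c5=4.
Step 14. [r5c4∈{6}] only 6 remains possible at r5c4, so r5c4=6.
Step 15. [r6c6∈{3}] nothing but 3 survives at r6c6. So r6c6=3.
Step 16. [r4c3∈{3}] r4c3's peers cover all but 3. So r4c3=3.
Step 17. [r1c3∈{6}] r1c3 is down to just 6 ⇒ r1c3=6.
Step 18. [r5c3∈{1}] r5c3's peers cover all but 1, so r5c3=1.
Step 19. [r1c6∈{5}] r1c6 has the single candidate 5. So r1c6=5.

Answer: 2 1 6 3 4 5 / 5 3 4 1 2 6 / 4 6 2 5 3 1 / 1 5 3 4 6 2 / 3 2 1 6 5 4 / 6 4 5 2 1 3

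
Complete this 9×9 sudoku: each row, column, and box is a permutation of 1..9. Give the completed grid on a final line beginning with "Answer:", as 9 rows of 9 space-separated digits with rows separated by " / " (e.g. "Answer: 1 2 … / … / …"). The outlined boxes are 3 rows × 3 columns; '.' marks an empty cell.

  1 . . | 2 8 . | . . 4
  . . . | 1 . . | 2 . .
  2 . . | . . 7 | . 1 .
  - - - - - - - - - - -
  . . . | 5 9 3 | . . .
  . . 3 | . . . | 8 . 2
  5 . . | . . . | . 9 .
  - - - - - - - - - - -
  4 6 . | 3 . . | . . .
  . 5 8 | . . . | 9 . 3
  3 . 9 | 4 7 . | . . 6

Step 1. [r5c8∈{4,5,6,7}] row 5 places 5 nowhere but r5c8, so r5c8=5.
Step 2. [r6c7∈{1,3,4,6,7}] across row 6, 3 lands solely at r6c7. So r6c7=3.
Step 3. [r7c6∈{1,2,5,8,9}] row 7 places 9 nowhere but r7c6, so r7c6=9.
Step 4. [r1c2∈{3,7,9}] row 1 places 9 nowhere but r1c2, so r1c2=9.
Step 5. [r4c7∈{1,4,6,7}] in col 7, 4 fits only at r4c7. So r4c7=4.
Step 6. [r4c8∈{6,7}] 6 has one home in box 6: r4c8 ⇒ r4c8=6.
Step 7. [r8c4∈{6}] nothing but 6 survives at r8c4. So r8c4=6.
Step 8. [r8c1∈{7}] nothing but 7 survives at r8c1 ⇒ r8c1=7.
Step 9. [r9c6∈{1,2,5,8}] across box 8, 8 lands solely at r9c6, so r9c6=8.
Step 10. [r7c5∈{1,2,5}] in box 8, 5 fits only at r7c5 ⇒ r7c5=5.
Step 11. [r2c9∈{5,7,8,9}] in row 2, 9 fits only at r2c9, so r2c9=9.
Step 12. [r3c9∈{5,8}] col 9 places 5 nowhere but r3c9 ⇒ r3c9=5.
Step 13. [r3c2∈{3,4,8}] across row 3, 8 lands solely at r3c2, so r3c2=8.
Step 14. [r2c1∈{6}] only 6 remains possible at r2c1, so r2c1=6.
Step 15. [r6c3∈{1,2,4,6,7}] across col 3, 6 lands solely at r6c3 ⇒ r6c3=6.
Step 16. [r2c2∈{3,4,7}] 3 has one home in col 2: r2c2, so r2c2=3.
Step 17. [r2c5∈{4}] r2c5's peers cover all but 4, so r2c5=4.
Step 18. [r7c9∈{1,7,8}] 8 has one home in col 9: r7c9, so r7c9=8.
Step 19. [r9c8∈{2}] r9c8 is down to just 2. So r9c8=2.
Step 20. [r9c2∈{1}] r9c2 has the single candidate 1 ⇒ r9c2=1.
Step 21. [r4c3∈{1,2,7}] across col 3, 1 lands solely at r4c3 ⇒ r4c3=1.
Step 22. [r7c8∈{7}] r7c8 has the single candidate 7, so r7c8=7.
Step 23. [r6c9∈{1,7}] in col 9, 1 fits only at r6c9 ⇒ r6c9=1.
Step 24. [r6c5∈{2}] r6c5 is down to just 2 ⇒ r6c5=2.
Step 25. [r2c6∈{5}] r2c6 is down to just 5. So r2c6=5.
Step 26. [r1c6∈{6}] r1c6's peers cover all but 6 ⇒ r1c6=6.
Step 27. [r6c6∈{4}] r6c6 has the single candidate 4. So r6c6=4.
Step 28. [r6c2∈{7}] nothing but 7 survives at r6c2, so r6c2=7.
Step 29. [r5c6∈{1}] r5c6 has the single candidate 1. So r5c6=1.
Step 30. [r1c7∈{7}] r1c7 has the single candidate 7 ⇒ r1c7=7.
Step 31. [r4c1∈{8}] r4c1 has the single candidate 8, so r4c1=8.
Step 32. [r2c3∈{7}] nothing but 7 survives at r2c3. So r2c3=7.
Step 33. [r7c7∈{1}] only 1 remains possible at r7c7 ⇒ r7c7=1.
Step 34. [r5c1∈{9}] only 9 remains possible at r5c1, so r5c1=9.
Step 35. [r8c5∈{1}] r8c5 is down to just 1 ⇒ r8c5=1.
Step 36. [r5c5∈{6}] r5c5's peers cover all but 6. So r5c5=6.
Step 37. [r3c5∈{3}] nothing but 3 survives at r3c5 ⇒ r3c5=3.
Step 38. [r2c8∈{8}] only 8 remains possible at r2c8 ⇒ r2c8=8.
Step 39. [r1c8∈{3}] nothing but 3 survives at r1c8, so r1c8=3.
Step 40. [r3c4∈{9}] r3c4 is down to just 9 ⇒ r3c4=9.
Step 41. [r7c3∈{2}] r7c3's peers cover all but 2 ⇒ r7c3=2.
Step 42. [r9c7∈{5}] r9c7's peers cover all but 5, so r9c7=5.
Step 43. [r5c2∈{4}] r5c2's peers cover all but 4 ⇒ r5c2=4.
Step 44. [r6c4∈{8}] nothing but 8 survives at r6c4 ⇒ r6c4=8.
Step 45. [r3c7∈{6}] nothing but 6 survives at r3c7. So r3c7=6.
Step 46. [r3c3∈{4}] r3c3's peers cover all but 4 ⇒ r3c3=4.
Step 47. [r4c2∈{2}] r4c2 has the single candidate 2 ⇒ r4c2=2.
Step 48. [r5c4∈{7}] r5c4 has the single candidate 7, so r5c4=7.
Step 49. [r4c9∈{7}] nothing but 7 survives at r4c9 ⇒ r4c9=7.
Step 50. [r1c3∈{5}] r1c3 has the single candidate 5. So r1c3=5.
Step 51. [r8c8∈{4}] only 4 remains possible at r8c8 ⇒ r8c8=4.
Step 52. [r8c6∈{2}] only 2 remains possible at r8c6, so r8c6=2.

Answer: 1 9 5 2 8 6 7 3 4 / 6 3 7 1 4 5 2 8 9 / 2 8 4 9 3 7 6 1 5 / 8 2 1 5 9 3 4 6 7 / 9 4 3 7 6 1 8 5 2 / 5 7 6 8 2 4 3 9 1 / 4 6 2 3 5 9 1 7 8 / 7 5 8 6 1 2 9 4 3 / 3 1 9 4 7 8 5 2 6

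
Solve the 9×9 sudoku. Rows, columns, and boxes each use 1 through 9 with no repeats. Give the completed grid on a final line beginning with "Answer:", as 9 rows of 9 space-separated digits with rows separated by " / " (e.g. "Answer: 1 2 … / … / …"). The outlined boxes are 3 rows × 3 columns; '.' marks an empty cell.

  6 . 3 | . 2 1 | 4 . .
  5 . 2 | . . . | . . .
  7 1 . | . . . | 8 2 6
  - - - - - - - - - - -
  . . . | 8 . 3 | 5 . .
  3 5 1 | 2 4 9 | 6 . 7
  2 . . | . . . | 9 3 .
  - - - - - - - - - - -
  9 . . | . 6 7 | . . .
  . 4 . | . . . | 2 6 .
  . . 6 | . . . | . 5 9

Step 1. [r3c3∈{4,9}] box 1 places 4 nowhere but r3c3. So r3c3=4.
Step 2. [r6c9∈{1,4,8}] 4 has one home in row 6: r6c9, so r6c9=4.
Step 3. [r8c3∈{5,7,8}] row 8 places 7 nowhere but r8c3. So r8c3=7.
Step 4. [r1c2∈{8,9}] in row 1, 8 fits only at r1c2 ⇒ r1c2=8.
Step 5. [r3c6∈{5}] r3c6 is down to just 5 ⇒ r3c6=5.
Step 6. [r8c6∈{8}] r8c6 has the single candidate 8, so r8c6=8.
Step 7. [r8c1∈{1}] r8c1's peers cover all but 1. So r8c1=1.
Step 8. [r8c9∈{3}] r8c9's peers cover all but 3, so r8c9=3.
Step 9. [r7c7∈{1}] only 1 remains possible at r7c7 ⇒ r7c7=1.
Step 10. [r2c2∈{9}] nothing but 9 survives at r2c2 ⇒ r2c2=9.
Step 11. [r6c6∈{6}] r6c6 is down to just 6 ⇒ r6c6=6.
Step 12. [r2c7∈{3,7}] 3 has one home in col 7: r2c7. So r2c7=3.
Step 13. [r6c2∈{7}] r6c2 is down to just 7 ⇒ r6c2=7.
Step 14. [r4c8∈{1}] r4c8's peers cover all but 1 ⇒ r4c8=1.
Step 15. [r2c8∈{7}] r2c8's peers cover all but 7 ⇒ r2c8=7.
Step 16. [r9c6∈{2,4}] r9c6 is the only open cell in col 6 admitting 2. So r9c6=2.
Step 17. [r9c4∈{1,3,4}] 4 has one home in row 9: r9c4. So r9c4=4.
Step 18. [r9c5∈{1,3}] r9c5 is the only open cell in row 9 admitting 1 ⇒ r9c5=1.
Step 19. [r7c4∈{3,5}] in box 8, 3 fits only at r7c4. So r7c4=3.
Step 20. [r3c4∈{9}] r3c4 has the single candidate 9 ⇒ r3c4=9.
Step 21. [r6c5∈{5}] r6c5's peers cover all but 5. So r6c5=5.
Step 22. [r7c9∈{8}] r7c9 has the single candidate 8, so r7c9=8.
Step 23. [r1c9∈{5}] only 5 remains possible at r1c9 ⇒ r1c9=5.
Step 24. [r6c3∈{8}] nothing but 8 survives at r6c3, so r6c3=8.
Step 25. [r9c1∈{8}] nothing but 8 survives at r9c1. So r9c1=8.
Step 26. [r7c2∈{2}] only 2 remains possible at r7c2 ⇒ r7c2=2.
Step 27. [r7c8∈{4}] nothing but 4 survives at r7c8. So r7c8=4.
Step 28. [r2c6∈{4}] r2c6 has the single candidate 4. So r2c6=4.
Step 29. [r9c7∈{7}] r9c7 is down to just 7 ⇒ r9c7=7.
Step 30. [r3c5∈{3}] r3c5 is down to just 3. So r3c5=3.
Step 31. [r4c1∈{4}] only 4 remains possible at r4c1, so r4c1=4.
Step 32. [r4c5∈{7}] r4c5 has the single candidate 7 ⇒ r4c5=7.
Step 33. [r9c2∈{3}] r9c2 is down to just 3, so r9c2=3.
Step 34. [r2c9∈{1}] nothing but 1 survives at r2c9 ⇒ r2c9=1.
Step 35. [r2c4∈{6}] r2c4 has the single candidate 6 ⇒ r2c4=6.
Step 36. [r6c4∈{1}] nothing but 1 survives at r6c4. So r6c4=1.
Step 37. [r4c9∈{2}] only 2 remains possible at r4c9. So r4c9=2.
Step 38. [r1c8∈{9}] r1c8's peers cover all but 9, so r1c8=9.
Step 39. [r4c3∈{9}] r4c3 has the single candidate 9. So r4c3=9.
Step 40. [r8c5∈{9}] r8c5 is down to just 9. So r8c5=9.
Step 41. [r4c2∈{6}] nothing but 6 survives at r4c2, so r4c2=6.
Step 42. [r7c3∈{5}] r7c3 is down to just 5. So r7c3=5.
Step 43. [r5c8∈{8}] nothing but 8 survives at r5c8. So r5c8=8.
Step 44. [r8c4∈{5}] r8c4 has the single candidate 5. So r8c4=5.
Step 45. [r1c4∈{7}] r1c4 is down to just 7. So r1c4=7.
Step 46. [r2c5∈{8}] nothing but 8 survives at r2c5, so r2c5=8.

Answer: 6 8 3 7 2 1 4 9 5 / 5 9 2 6 8 4 3 7 1 / 7 1 4 9 3 5 8 2 6 / 4 6 9 8 7 3 5 1 2 / 3 5 1 2 4 9 6 8 7 / 2 7 8 1 5 6 9 3 4 / 9 2 5 3 6 7 1 4 8 / 1 4 7 5 9 8 2 6 3 / 8 3 6 4 1 2 7 5 9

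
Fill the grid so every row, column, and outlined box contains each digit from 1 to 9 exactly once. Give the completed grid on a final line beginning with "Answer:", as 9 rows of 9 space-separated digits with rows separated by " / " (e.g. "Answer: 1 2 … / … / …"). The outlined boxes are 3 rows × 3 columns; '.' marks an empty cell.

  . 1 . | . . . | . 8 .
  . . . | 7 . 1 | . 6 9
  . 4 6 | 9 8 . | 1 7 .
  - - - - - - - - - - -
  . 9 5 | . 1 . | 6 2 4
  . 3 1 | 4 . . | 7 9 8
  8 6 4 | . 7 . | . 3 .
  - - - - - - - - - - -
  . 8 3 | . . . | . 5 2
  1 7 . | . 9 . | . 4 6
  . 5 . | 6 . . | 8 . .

Step 1. [r2c2∈{2}] only 2 remains possible at r2c2 ⇒ r2c2=2.
Step 2. [r3c6∈{2,3,5}] 2 has one home in row 3: r3c6, so r3c6=2.
Step 3. [r7c5∈{4}] nothing but 4 survives at r7c5. So r7c5=4.
Step 4. [r6c7∈{5}] only 5 remains possible at r6c7 ⇒ r6c7=5.
Step 5. [r8c7∈{3}] r8c7 is down to just 3. So r8c7=3.
Step 6. [r1c6∈{3,4,5,6}] col 6 places 4 nowhere but r1c6 ⇒ r1c6=4.
Step 7. [r1c5∈{3,5,6}] in row 1, 6 fits only at r1c5. So r1c5=6.
Step 8. [r8c3∈{2}] only 2 remains possible at r8c3 ⇒ r8c3=2.
Step 9. [r9c3∈{9}] r9c3's peers cover all but 9 ⇒ r9c3=9.
Step 10. [r1c1∈{3,5,7,9}] in row 1, 9 fits only at r1c1. So r1c1=9.
Step 11. [r9c9∈{1,7}] col 9 places 7 nowhere but r9c9 ⇒ r9c9=7.
Step 12. [r9c6∈{3}] only 3 remains possible at r9c6 ⇒ r9c6=3.
Step 13. [r2c5∈{3,5}] across col 5, 3 lands solely at r2c5, so r2c5=3.
Step 14. [r5c5∈{2,5}] r5c5 is the only open cell in col 5 admitting 5 ⇒ r5c5=5.
Step 15. [r1c9∈{3,5}] 3 has one home in row 1: r1c9, so r1c9=3.
Step 16. [r4c6∈{8}] r4c6 is down to just 8. So r4c6=8.
Step 17. [r1c4∈{5}] r1c4's peers cover all but 5. So r1c4=5.
Step 18. [r3c9∈{5}] nothing but 5 survives at r3c9, so r3c9=5.
Step 19. [r2c7∈{4}] r2c7 has the single candidate 4. So r2c7=4.
Step 20. [r9c5∈{2}] r9c5's peers cover all but 2 ⇒ r9c5=2.
Step 21. [r8c6∈{5}] r8c6 has the single candidate 5 ⇒ r8c6=5.
Step 22. [r1c3∈{7}] nothing but 7 survives at r1c3. So r1c3=7.
Step 23. [r8c4∈{8}] r8c4's peers cover all but 8, so r8c4=8.
Step 24. [r1c7∈{2}] r1c7 is down to just 2 ⇒ r1c7=2.
Step 25. [r7c1∈{6}] r7c1's peers cover all but 6. So r7c1=6.
Step 26. [r6c6∈{9}] r6c6's peers cover all but 9, so r6c6=9.
Step 27. [r9c8∈{1}] r9c8 has the single candidate 1, so r9c8=1.
Step 28. [r7c4∈{1}] only 1 remains possible at r7c4 ⇒ r7c4=1.
Step 29. [r4c1∈{7}] r4c1 is down to just 7, so r4c1=7.
Step 30. [r9c1∈{4}] nothing but 4 survives at r9c1. So r9c1=4.
Step 31. [r4c4∈{3}] r4c4 is down to just 3 ⇒ r4c4=3.
Step 32. [r2c1∈{5}] only 5 remains possible at r2c1 ⇒ r2c1=5.
Step 33. [r2c3∈{8}] r2c3 has the single candidate 8 ⇒ r2c3=8.
Step 34. [r5c6∈{6}] only 6 remains possible at r5c6. So r5c6=6.
Step 35. [r7c6∈{7}] only 7 remains possible at r7c6 ⇒ r7c6=7.
Step 36. [r5c1∈{2}] r5c1's peers cover all but 2, so r5c1=2.
Step 37. [r7c7∈{9}] nothing but 9 survives at r7c7 ⇒ r7c7=9.
Step 38. [r3c1∈{3}] only 3 remains possible at r3c1. So r3c1=3.
Step 39. [r6c9∈{1}] r6c9's peers cover all but 1, so r6c9=1.
Step 40. [r6c4∈{2}] r6c4 is down to just 2, so r6c4=2.

Answer: 9 1 7 5 6 4 2 8 3 / 5 2 8 7 3 1 4 6 9 / 3 4 6 9 8 2 1 7 5 / 7 9 5 3 1 8 6 2 4 / 2 3 1 4 5 6 7 9 8 / 8 6 4 2 7 9 5 3 1 / 6 8 3 1 4 7 9 5 2 / 1 7 2 8 9 5 3 4 6 / 4 5 9 6 2 3 8 1 7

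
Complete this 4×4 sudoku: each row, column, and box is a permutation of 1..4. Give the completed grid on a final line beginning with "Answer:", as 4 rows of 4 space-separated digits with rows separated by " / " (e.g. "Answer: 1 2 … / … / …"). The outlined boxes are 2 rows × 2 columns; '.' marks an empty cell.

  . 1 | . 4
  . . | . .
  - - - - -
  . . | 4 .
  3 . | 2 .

Step 1. [r2c4∈{1,2,3}] 2 has one home in col 4: r2c4. So r2c4=2.
Step 2. [r3c1∈{1,2}] r3c1 is the only open cell in col 1 admitting 1, so r3c1=1.
Step 3. [r2c2∈{3,4}] r2c2 is the only open cell in col 2 admitting 3, so r2c2=3.
Step 4. [r3c4∈{3}] r3c4's peers cover all but 3. So r3c4=3.
Step 5. [r2c1∈{4}] r2c1 has the single candidate 4 ⇒ r2c1=4.
Step 6. [r1c1∈{2}] nothing but 2 survives at r1c1, so r1c1=2.
Step 7. [r4c4∈{1}] r4c4's peers cover all but 1, so r4c4=1.
Step 8. [r4c2∈{4}] r4c2 has the single candidate 4. So r4c2=4.
Step 9. [r3c2∈{2}] r3c2 is down to just 2, so r3c2=2.
Step 10. [r1c3∈{3}] only 3 remains possible at r1c3, so r1c3=3.
Step 11. [r2c3∈{1}] r2c3 has the single candidate 1. So r2c3=1.

Answer: 2 1 3 4 / 4 3 1 2 / 1 2 4 3 / 3 4 2 1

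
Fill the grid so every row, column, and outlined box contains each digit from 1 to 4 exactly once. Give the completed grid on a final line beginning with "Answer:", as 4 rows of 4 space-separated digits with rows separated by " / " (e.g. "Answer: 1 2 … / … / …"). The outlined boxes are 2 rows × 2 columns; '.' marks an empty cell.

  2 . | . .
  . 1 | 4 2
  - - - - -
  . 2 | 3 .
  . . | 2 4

Step 1. [r2c1∈{3}] nothing but 3 survives at r2c1 ⇒ r2c1=3.
Step 2. [r3c4∈{1}] r3c4's peers cover all but 1, so r3c4=1.
Step 3. [r4c1∈{1}] r4c1's peers cover all but 1, so r4c1=1.
Step 4. [r1c2∈{4}] nothing but 4 survives at r1c2, so r1c2=4.
Step 5. [r1c3∈{1}] only 1 remains possible at r1c3 ⇒ r1c3=1.
Step 6. [r1c4∈{3}] r1c4 is down to just 3, so r1c4=3.
Step 7. [r4c2∈{3}] r4c2 is down to just 3, so r4c2=3.
Step 8. [r3c1∈{4}] r3c1's peers cover all but 4, so r3c1=4.

Answer: 2 4 1 3 / 3 1 4 2 / 4 2 3 1 / 1 3 2 4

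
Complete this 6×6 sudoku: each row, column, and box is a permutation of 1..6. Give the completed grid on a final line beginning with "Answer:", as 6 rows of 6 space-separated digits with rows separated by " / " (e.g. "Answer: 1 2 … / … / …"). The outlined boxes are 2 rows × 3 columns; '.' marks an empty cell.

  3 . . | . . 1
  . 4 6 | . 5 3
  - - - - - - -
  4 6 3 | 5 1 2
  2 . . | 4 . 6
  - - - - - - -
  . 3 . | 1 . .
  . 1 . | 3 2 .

Step 1. [r1c2∈{2,5}] across col 2, 2 lands solely at r1c2, so r1c2=2.
Step 2. [r5c5∈{4,6}] in box 6, 6 fits only at r5c5 ⇒ r5c5=6.
Step 3. [r5c1∈{5}] only 5 remains possible at r5c1, so r5c1=5.
Step 4. [r6c3∈{4}] r6c3's peers cover all but 4. So r6c3=4.
Step 5. [r4c3∈{1,5}] 1 has one home in row 4: r4c3. So r4c3=1.
Step 6. [r1c4∈{6}] r1c4 is down to just 6. So r1c4=6.
Step 7. [r1c3∈{5}] r1c3's peers cover all but 5. So r1c3=5.
Step 8. [r4c5∈{3}] r4c5 is down to just 3. So r4c5=3.
Step 9. [r2c1∈{1}] r2c1's peers cover all but 1 ⇒ r2c1=1.
Step 10. [r4c2∈{5}] r4c2 has the single candidate 5 ⇒ r4c2=5.
Step 11. [r6c1∈{6}] r6c1 has the single candidate 6, so r6c1=6.
Step 12. [r6c6∈{5}] r6c6 is down to just 5. So r6c6=5.
Step 13. [r1c5∈{4}] only 4 remains possible at r1c5 ⇒ r1c5=4.
Step 14. [r5c3∈{2}] only 2 remains possible at r5c3, so r5c3=2.
Step 15. [r2c4∈{2}] r2c4 is down to just 2 ⇒ r2c4=2.
Step 16. [r5c6∈{4}] nothing but 4 survives at r5c6 ⇒ r5c6=4.

Answer: 3 2 5 6 4 1 / 1 4 6 2 5 3 / 4 6 3 5 1 2 / 2 5 1 4 3 6 / 5 3 2 1 6 4 / 6 1 4 3 2 5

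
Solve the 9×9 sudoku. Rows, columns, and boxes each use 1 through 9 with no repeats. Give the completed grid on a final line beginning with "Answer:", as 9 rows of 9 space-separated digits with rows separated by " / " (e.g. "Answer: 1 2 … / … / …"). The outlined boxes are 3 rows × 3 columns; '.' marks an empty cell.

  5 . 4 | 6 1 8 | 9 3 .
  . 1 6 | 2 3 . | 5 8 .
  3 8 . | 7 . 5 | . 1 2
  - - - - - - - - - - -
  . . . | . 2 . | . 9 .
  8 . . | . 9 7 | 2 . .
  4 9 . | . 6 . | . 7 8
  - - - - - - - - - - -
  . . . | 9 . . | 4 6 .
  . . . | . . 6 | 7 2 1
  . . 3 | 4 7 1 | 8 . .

Step 1. [r6c6∈{3}] r6c6's peers cover all but 3, so r6c6=3.
Step 2. [r4c7∈{1,3,6}] r4c7 is the only open cell in col 7 admitting 3 ⇒ r4c7=3.
Step 3. [r9c8∈{5}] nothing but 5 survives at r9c8 ⇒ r9c8=5.
Step 4. [r2c9∈{4,7}] in box 3, 4 fits only at r2c9, so r2c9=4.
Step 5. [r2c1∈{7,9}] in row 2, 7 fits only at r2c1 ⇒ r2c1=7.
Step 6. [r6c3∈{1,2,5}] across row 6, 2 lands solely at r6c3, so r6c3=2.
Step 7. [r6c4∈{1,5}] 5 has one home in row 6: r6c4. So r6c4=5.
Step 8. [r5c4∈{1}] r5c4 has the single candidate 1 ⇒ r5c4=1.
Step 9. [r5c3∈{5}] r5c3's peers cover all but 5. So r5c3=5.
Step 10. [r7c6∈{2}] only 2 remains possible at r7c6 ⇒ r7c6=2.
Step 11. [r9c1∈{2,6,9}] in col 1, 2 fits only at r9c1 ⇒ r9c1=2.
Step 12. [r4c1∈{1,6}] across col 1, 6 lands solely at r4c1 ⇒ r4c1=6.
Step 13. [r4c3∈{1,7}] r4c3 is the only open cell in row 4 admitting 1 ⇒ r4c3=1.
Step 14. [r7c3∈{7,8}] r7c3 is the only open cell in col 3 admitting 7. So r7c3=7.
Step 15. [r8c3∈{8,9}] col 3 places 8 nowhere but r8c3. So r8c3=8.
Step 16. [r8c5∈{5}] r8c5 is down to just 5, so r8c5=5.
Step 17. [r5c2∈{3}] nothing but 3 survives at r5c2. So r5c2=3.
Step 18. [r4c9∈{5}] r4c9 has the single candidate 5, so r4c9=5.
Step 19. [r4c6∈{4}] r4c6 is down to just 4 ⇒ r4c6=4.
Step 20. [r7c9∈{3}] nothing but 3 survives at r7c9. So r7c9=3.
Step 21. [r7c1∈{1}] only 1 remains possible at r7c1 ⇒ r7c1=1.
Step 22. [r7c2∈{5}] r7c2's peers cover all but 5, so r7c2=5.
Step 23. [r1c9∈{7}] r1c9's peers cover all but 7. So r1c9=7.
Step 24. [r3c3∈{9}] r3c3 has the single candidate 9, so r3c3=9.
Step 25. [r4c2∈{7}] r4c2 is down to just 7. So r4c2=7.
Step 26. [r3c5∈{4}] r3c5 has the single candidate 4 ⇒ r3c5=4.
Step 27. [r7c5∈{8}] only 8 remains possible at r7c5 ⇒ r7c5=8.
Step 28. [r8c4∈{3}] only 3 remains possible at r8c4. So r8c4=3.
Step 29. [r9c2∈{6}] r9c2 is down to just 6, so r9c2=6.
Step 30. [r9c9∈{9}] r9c9's peers cover all but 9, so r9c9=9.
Step 31. [r5c8∈{4}] nothing but 4 survives at r5c8. So r5c8=4.
Step 32. [r5c9∈{6}] only 6 remains possible at r5c9. So r5c9=6.
Step 33. [r3c7∈{6}] r3c7 has the single candidate 6 ⇒ r3c7=6.
Step 34. [r1c2∈{2}] nothing but 2 survives at r1c2 ⇒ r1c2=2.
Step 35. [r2c6∈{9}] r2c6's peers cover all but 9, so r2c6=9.
Step 36. [r6c7∈{1}] r6c7 is down to just 1. So r6c7=1.
Step 37. [r8c2∈{4}] only 4 remains possible at r8c2 ⇒ r8c2=4.
Step 38. [r8c1∈{9}] only 9 remains possible at r8c1. So r8c1=9.
Step 39. [r4c4∈{8}] only 8 remains possible at r4c4, so r4c4=8.

Answer: 5 2 4 6 1 8 9 3 7 / 7 1 6 2 3 9 5 8 4 / 3 8 9 7 4 5 6 1 2 / 6 7 1 8 2 4 3 9 5 / 8 3 5 1 9 7 2 4 6 / 4 9 2 5 6 3 1 7 8 / 1 5 7 9 8 2 4 6 3 / 9 4 8 3 5 6 7 2 1 / 2 6 3 4 7 1 8 5 9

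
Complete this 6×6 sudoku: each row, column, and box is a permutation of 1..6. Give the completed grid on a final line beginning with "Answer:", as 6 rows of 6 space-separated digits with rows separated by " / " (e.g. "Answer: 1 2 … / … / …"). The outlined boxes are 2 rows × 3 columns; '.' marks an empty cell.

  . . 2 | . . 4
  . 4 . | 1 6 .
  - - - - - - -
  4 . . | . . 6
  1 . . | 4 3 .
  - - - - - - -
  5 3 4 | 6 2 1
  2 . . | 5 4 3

Step 1. [r1c2∈{1,5,6}] across row 1, 1 lands solely at r1c2, so r1c2=1.
Step 2. [r2c3∈{3,5}] in box 1, 5 fits only at r2c3 ⇒ r2c3=5.
Step 3. [r4c6∈{2,5}] col 6 places 5 nowhere but r4c6 ⇒ r4c6=5.
Step 4. [r6c2∈{6}] r6c2 is down to just 6. So r6c2=6.
Step 5. [r1c4∈{3}] nothing but 3 survives at r1c4, so r1c4=3.
Step 6. [r3c2∈{2,5}] in row 3, 5 fits only at r3c2 ⇒ r3c2=5.
Step 7. [r3c4∈{2}] r3c4's peers cover all but 2 ⇒ r3c4=2.
Step 8. [r3c3∈{3}] nothing but 3 survives at r3c3, so r3c3=3.
Step 9. [r3c5∈{1}] r3c5's peers cover all but 1, so r3c5=1.
Step 10. [r4c3∈{6}] r4c3 has the single candidate 6. So r4c3=6.
Step 11. [r6c3∈{1}] r6c3 has the single candidate 1, so r6c3=1.
Step 12. [r1c1∈{6}] r1c1 has the single candidate 6 ⇒ r1c1=6.
Step 13. [r2c6∈{2}] r2c6's peers cover all but 2. So r2c6=2.
Step 14. [r2c1∈{3}] r2c1 has the single candidate 3 ⇒ r2c1=3.
Step 15. [r1c5∈{5}] nothing but 5 survives at r1c5. So r1c5=5.
Step 16. [r4c2∈{2}] only 2 remains possible at r4c2. So r4c2=2.

Answer: 6 1 2 3 5 4 / 3 4 5 1 6 2 / 4 5 3 2 1 6 / 1 2 6 4 3 5 / 5 3 4 6 2 1 / 2 6 1 5 4 3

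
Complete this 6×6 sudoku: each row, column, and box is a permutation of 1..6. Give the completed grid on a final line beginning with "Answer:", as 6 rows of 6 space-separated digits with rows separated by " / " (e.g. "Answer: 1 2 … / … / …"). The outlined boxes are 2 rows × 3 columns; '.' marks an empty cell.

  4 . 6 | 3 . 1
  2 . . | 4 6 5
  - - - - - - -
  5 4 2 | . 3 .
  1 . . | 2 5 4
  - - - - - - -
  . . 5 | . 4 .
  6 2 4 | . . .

Step 1. [r5c2∈{1,3}] 1 has one home in box 5: r5c2. So r5c2=1.
Step 2. [r2c2∈{3}] r2c2's peers cover all but 3. So r2c2=3.
Step 3. [r3c4∈{1,6}] row 3 places 1 nowhere but r3c4, so r3c4=1.
Step 4. [r5c6∈{2,3,6}] in row 5, 2 fits only at r5c6, so r5c6=2.
Step 5. [r3c6∈{6}] r3c6 is down to just 6. So r3c6=6.
Step 6. [r4c2∈{6}] r4c2 is down to just 6. So r4c2=6.
Step 7. [r6c5∈{1}] r6c5's peers cover all but 1 ⇒ r6c5=1.
Step 8. [r4c3∈{3}] nothing but 3 survives at r4c3. So r4c3=3.
Step 9. [r5c4∈{6}] r5c4's peers cover all but 6, so r5c4=6.
Step 10. [r6c6∈{3}] only 3 remains possible at r6c6 ⇒ r6c6=3.
Step 11. [r5c1∈{3}] r5c1 is down to just 3, so r5c1=3.
Step 12. [r6c4∈{5}] r6c4 has the single candidate 5, so r6c4=5.
Step 13. [r1c5∈{2}] r1c5's peers cover all but 2 ⇒ r1c5=2.
Step 14. [r1c2∈{5}] nothing but 5 survives at r1c2 ⇒ r1c2=5.
Step 15. [r2c3∈{1}] only 1 remains possible at r2c3 ⇒ r2c3=1.

Answer: 4 5 6 3 2 1 / 2 3 1 4 6 5 / 5 4 2 1 3 6 / 1 6 3 2 5 4 / 3 1 5 6 4 2 / 6 2 4 5 1 3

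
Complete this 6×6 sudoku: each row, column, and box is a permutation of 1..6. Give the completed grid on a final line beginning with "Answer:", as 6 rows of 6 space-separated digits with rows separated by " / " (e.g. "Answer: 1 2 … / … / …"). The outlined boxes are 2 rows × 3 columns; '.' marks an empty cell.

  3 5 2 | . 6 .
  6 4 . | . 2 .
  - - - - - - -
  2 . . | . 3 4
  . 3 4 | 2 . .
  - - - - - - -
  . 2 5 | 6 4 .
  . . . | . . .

Step 1. [r1c6∈{1}] r1c6's peers cover all but 1, so r1c6=1.
Step 2. [r3c4∈{1,5}] row 3 places 5 nowhere but r3c4 ⇒ r3c4=5.
Step 3. [r6c4∈{1,3}] 1 has one home in col 4: r6c4 ⇒ r6c4=1.
Step 4. [r3c2∈{1,6}] 1 has one home in col 2: r3c2 ⇒ r3c2=1.
Step 5. [r6c6∈{2,3,5}] 2 has one home in row 6: r6c6, so r6c6=2.
Step 6. [r6c2∈{6}] nothing but 6 survives at r6c2. So r6c2=6.
Step 7. [r2c6∈{3,5}] in row 2, 5 fits only at r2c6 ⇒ r2c6=5.
Step 8. [r1c4∈{4}] only 4 remains possible at r1c4 ⇒ r1c4=4.
Step 9. [r6c5∈{5}] r6c5 has the single candidate 5 ⇒ r6c5=5.
Step 10. [r4c1∈{5}] only 5 remains possible at r4c1 ⇒ r4c1=5.
Step 11. [r2c3∈{1}] only 1 remains possible at r2c3. So r2c3=1.
Step 12. [r5c6∈{3}] r5c6 is down to just 3 ⇒ r5c6=3.
Step 13. [r3c3∈{6}] r3c3 has the single candidate 6. So r3c3=6.
Step 14. [r6c3∈{3}] only 3 remains possible at r6c3, so r6c3=3.
Step 15. [r5c1∈{1}] r5c1's peers cover all but 1, so r5c1=1.
Step 16. [r6c1∈{4}] nothing but 4 survives at r6c1. So r6c1=4.
Step 17. [r2c4∈{3}] only 3 remains possible at r2c4, so r2c4=3.
Step 18. [r4c6∈{6}] only 6 remains possible at r4c6, so r4c6=6.
Step 19. [r4c5∈{1}] r4c5 has the single candidate 1 ⇒ r4c5=1.

Answer: 3 5 2 4 6 1 / 6 4 1 3 2 5 / 2 1 6 5 3 4 / 5 3 4 2 1 6 / 1 2 5 6 4 3 / 4 6 3 1 5 2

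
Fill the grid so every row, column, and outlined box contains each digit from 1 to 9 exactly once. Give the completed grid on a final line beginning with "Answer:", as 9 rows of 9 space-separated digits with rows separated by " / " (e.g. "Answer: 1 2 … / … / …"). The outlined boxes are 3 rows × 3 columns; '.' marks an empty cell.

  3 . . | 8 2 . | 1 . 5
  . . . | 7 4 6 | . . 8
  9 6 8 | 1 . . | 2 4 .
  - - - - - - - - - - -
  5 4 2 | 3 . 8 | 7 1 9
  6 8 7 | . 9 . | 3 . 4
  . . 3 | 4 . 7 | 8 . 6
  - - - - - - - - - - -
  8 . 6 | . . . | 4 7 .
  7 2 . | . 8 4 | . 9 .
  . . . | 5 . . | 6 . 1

Step 1. [r7c2∈{1,3,5,9}] across row 7, 5 lands solely at r7c2, so r7c2=5.
Step 2. [r5c6∈{1,2,5}] r5c6 is the only open cell in row 5 admitting 1, so r5c6=1.
Step 3. [r9c2∈{3,9}] in col 2, 3 fits only at r9c2, so r9c2=3.
Step 4. [r7c9∈{2,3}] r7c9 is the only open cell in col 9 admitting 2 ⇒ r7c9=2.
Step 5. [r2c2∈{1}] nothing but 1 survives at r2c2, so r2c2=1.
Step 6. [r5c8∈{2,5}] in row 5, 5 fits only at r5c8. So r5c8=5.
Step 7. [r9c3∈{4,9}] r9c3 is the only open cell in col 3 admitting 9, so r9c3=9.
Step 8. [r3c6∈{3,5}] across col 6, 5 lands solely at r3c6, so r3c6=5.
Step 9. [r3c5∈{3}] r3c5's peers cover all but 3 ⇒ r3c5=3.
Step 10. [r7c6∈{3,9}] across row 7, 3 lands solely at r7c6. So r7c6=3.
Step 11. [r1c3∈{4}] nothing but 4 survives at r1c3, so r1c3=4.
Step 12. [r6c1∈{1}] r6c1 is down to just 1, so r6c1=1.
Step 13. [r9c5∈{7}] r9c5 is down to just 7. So r9c5=7.
Step 14. [r2c3∈{5}] r2c3 has the single candidate 5 ⇒ r2c3=5.
Step 15. [r1c8∈{6}] r1c8's peers cover all but 6, so r1c8=6.
Step 16. [r1c2∈{7}] r1c2 is down to just 7. So r1c2=7.
Step 17. [r2c7∈{9}] only 9 remains possible at r2c7 ⇒ r2c7=9.
Step 18. [r8c3∈{1}] r8c3 is down to just 1, so r8c3=1.
Step 19. [r6c2∈{9}] nothing but 9 survives at r6c2, so r6c2=9.
Step 20. [r9c8∈{8}] r9c8 is down to just 8 ⇒ r9c8=8.
Step 21. [r6c5∈{5}] r6c5 is down to just 5. So r6c5=5.
Step 22. [r5c4∈{2}] nothing but 2 survives at r5c4, so r5c4=2.
Step 23. [r8c9∈{3}] r8c9 has the single candidate 3. So r8c9=3.
Step 24. [r1c6∈{9}] only 9 remains possible at r1c6 ⇒ r1c6=9.
Step 25. [r6c8∈{2}] r6c8 has the single candidate 2, so r6c8=2.
Step 26. [r3c9∈{7}] r3c9 has the single candidate 7, so r3c9=7.
Step 27. [r8c7∈{5}] r8c7's peers cover all but 5, so r8c7=5.
Step 28. [r2c1∈{2}] r2c1's peers cover all but 2 ⇒ r2c1=2.
Step 29. [r7c5∈{1}] r7c5's peers cover all but 1, so r7c5=1.
Step 30. [r4c5∈{6}] nothing but 6 survives at r4c5 ⇒ r4c5=6.
Step 31. [r7c4∈{9}] nothing but 9 survives at r7c4 ⇒ r7c4=9.
Step 32. [r9c1∈{4}] r9c1 is down to just 4, so r9c1=4.
Step 33. [r2c8∈{3}] r2c8 has the single candidate 3 ⇒ r2c8=3.
Step 34. [r8c4∈{6}] only 6 remains possible at r8c4. So r8c4=6.
Step 35. [r9c6∈{2}] r9c6 is down to just 2, so r9c6=2.

Answer: 3 7 4 8 2 9 1 6 5 / 2 1 5 7 4 6 9 3 8 / 9 6 8 1 3 5 2 4 7 / 5 4 2 3 6 8 7 1 9 / 6 8 7 2 9 1 3 5 4 / 1 9 3 4 5 7 8 2 6 / 8 5 6 9 1 3 4 7 2 / 7 2 1 6 8 4 5 9 3 / 4 3 9 5 7 2 6 8 1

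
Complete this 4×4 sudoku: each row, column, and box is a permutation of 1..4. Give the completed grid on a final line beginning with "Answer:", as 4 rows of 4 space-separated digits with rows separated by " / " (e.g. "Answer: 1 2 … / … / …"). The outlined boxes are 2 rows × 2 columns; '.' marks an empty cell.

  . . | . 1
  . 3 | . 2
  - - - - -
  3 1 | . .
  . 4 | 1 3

Step 1. [r2c3∈{4}] only 4 remains possible at r2c3, so r2c3=4.
Step 2. [r1c1∈{2,4}] 4 has one home in row 1: r1c1. So r1c1=4.
Step 3. [r3c3∈{2}] r3c3 is down to just 2 ⇒ r3c3=2.
Step 4. [r3c4∈{4}] only 4 remains possible at r3c4. So r3c4=4.
Step 5. [r2c1∈{1}] r2c1 has the single candidate 1 ⇒ r2c1=1.
Step 6. [r1c3∈{3}] r1c3 is down to just 3. So r1c3=3.
Step 7. [r4c1∈{2}] r4c1 is down to just 2 ⇒ r4c1=2.
Step 8. [r1c2∈{2}] nothing but 2 survives at r1c2 ⇒ r1c2=2.

Answer: 4 2 3 1 / 1 3 4 2 / 3 1 2 4 / 2 4 1 3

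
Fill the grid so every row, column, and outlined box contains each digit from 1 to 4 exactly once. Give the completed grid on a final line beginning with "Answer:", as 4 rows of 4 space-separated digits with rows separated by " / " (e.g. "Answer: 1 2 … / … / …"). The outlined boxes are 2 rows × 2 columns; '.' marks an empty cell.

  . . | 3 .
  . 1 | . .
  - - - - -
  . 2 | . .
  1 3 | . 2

Step 1. [r3c1∈{4}] r3c1's peers cover all but 4. So r3c1=4.
Step 2. [r2c3∈{2,4}] r2c3 is the only open cell in col 3 admitting 2 ⇒ r2c3=2.
Step 3. [r1c4∈{1,4}] across row 1, 1 lands solely at r1c4 ⇒ r1c4=1.
Step 4. [r2c1∈{3}] r2c1's peers cover all but 3 ⇒ r2c1=3.
Step 5. [r2c4∈{4}] nothing but 4 survives at r2c4 ⇒ r2c4=4.
Step 6. [r3c3∈{1}] r3c3 is down to just 1 ⇒ r3c3=1.
Step 7. [r1c2∈{4}] only 4 remains possible at r1c2 ⇒ r1c2=4.
Step 8. [r4c3∈{4}] nothing but 4 survives at r4c3, so r4c3=4.
Step 9. [r3c4∈{3}] nothing but 3 survives at r3c4 ⇒ r3c4=3.
Step 10. [r1c1∈{2}] only 2 remains possible at r1c1 ⇒ r1c1=2.

Answer: 2 4 3 1 / 3 1 2 4 / 4 2 1 3 / 1 3 4 2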